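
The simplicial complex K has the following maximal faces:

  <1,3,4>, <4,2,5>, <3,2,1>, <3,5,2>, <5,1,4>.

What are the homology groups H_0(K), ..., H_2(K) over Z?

H_0 = Z,  H_1 = Z,  H_2 = 0.

K has 5 vertices, 10 edges, 5 triangles.
rank ∂_0 = 0, rank ∂_1 = 4 ⇒ b_0 = 5 − 0 − 4 = 1; all invariant factors of ∂_1 are 1 so no torsion. So H_0 = Z.
rank ∂_1 = 4, rank ∂_2 = 5 ⇒ b_1 = 10 − 4 − 5 = 1; all invariant factors of ∂_2 are 1 so no torsion. So H_1 = Z.
rank ∂_2 = 5, rank ∂_3 = 0 ⇒ b_2 = 5 − 5 − 0 = 0. So H_2 = 0.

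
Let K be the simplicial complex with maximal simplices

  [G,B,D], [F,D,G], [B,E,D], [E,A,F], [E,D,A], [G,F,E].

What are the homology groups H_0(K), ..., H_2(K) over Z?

We work with the vertex ordering A < B < D < E < F < G. The simplices of K, each written with vertices in increasing order, are:

  0-simplices (6): A, B, D, E, F, G
  1-simplices (12): AD, AE, AF, BD, BE, BG, DE, DF, DG, EF, EG, FG
  2-simplices (6): ADE, AEF, BDE, BDG, DFG, EFG

so the chain groups are C_0 ≅ Z^6, C_1 ≅ Z^12, C_2 ≅ Z^6.

Boundary ∂_1: C_1 → C_0 maps an edge to its endpoints' difference, ∂[p,q] = q − p.
This gives a 6×12 integer matrix of rank 5; reducing to Smith normal form yields diagonal entries (1,1,1,1,1).

∂_2: C_2 → C_1 maps a triangle to the signed sum of its edges. For instance
  ∂AEF = EF − AF + AE,
  ∂BDE = DE − BE + BD.
As a 12×6 matrix over Z this has rank 6, with invariant factors (1,1,1,1,1,1).

Now H_k = ker ∂_k / im ∂_{k+1}, so:

  H_0: rank C_0 − rank ∂_1 = 6 − 5 = 1, and the invariant factors of ∂_1 are all 1, so H_0 ≅ Z.
  H_1: rank ker ∂_1 − rank ∂_2 = (12 − 5) − 6 = 1, and the invariant factors of ∂_2 are all 1, so H_1 ≅ Z.
  H_2: rank ker ∂_2 − rank ∂_3 = (6 − 6) − 0 = 0, and there is no ∂_3, so H_2 ≅ 0.

As a check, the Euler characteristic is 6 − 12 + 6 = 0, which agrees with 1 − 1 + 0 = 0.

H_0 = Z,  H_1 = Z,  H_2 = 0.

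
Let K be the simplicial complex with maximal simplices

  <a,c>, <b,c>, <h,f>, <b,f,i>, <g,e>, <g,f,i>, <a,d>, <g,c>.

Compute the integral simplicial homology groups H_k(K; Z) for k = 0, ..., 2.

H_0 = Z,  H_1 = Z,  H_2 = 0.

Order the vertices as a < b < c < d < e < f < g < h < i. Listing each simplex with vertices in this order, K has dimension 2 with simplices:

  0-simplices (9): a, b, c, d, e, f, g, h, i
  1-simplices (11): ac, ad, bc, bf, bi, cg, eg, fg, fh, fi, gi
  2-simplices (2): bfi, fgi

so the chain groups are C_0 ≅ Z^9, C_1 ≅ Z^11, C_2 ≅ Z^2.

The boundary map ∂_1: C_1 → C_0 maps an edge to its endpoints' difference, ∂[p,q] = q − p.
The resulting 9×11 matrix has rank 8, and its Smith normal form has invariant factors (1,1,1,1,1,1,1,1).

Boundary ∂_2: C_2 → C_1 sends each 2-simplex [p,q,r] to [q,r] − [p,r] + [p,q]. For instance
  ∂bfi = fi − bi + bf,
  ∂fgi = gi − fi + fg.
This gives a 11×2 integer matrix of rank 2; reducing to Smith normal form yields diagonal entries (1,1).

From H_k ≅ ker(∂_k) / im(∂_{k+1}) we obtain:

  H_0: rank C_0 − rank ∂_1 = 9 − 8 = 1, and the invariant factors of ∂_1 are all 1, so H_0 = Z.
  H_1: rank ker ∂_1 − rank ∂_2 = (11 − 8) − 2 = 1, and the invariant factors of ∂_2 are all 1, so H_1 = Z.
  H_2: rank ker ∂_2 − rank ∂_3 = (2 − 2) − 0 = 0, and there is no ∂_3, so H_2 = 0.

As a check, the Euler characteristic is 9 − 11 + 2 = 0, which agrees with 1 − 1 + 0 = 0.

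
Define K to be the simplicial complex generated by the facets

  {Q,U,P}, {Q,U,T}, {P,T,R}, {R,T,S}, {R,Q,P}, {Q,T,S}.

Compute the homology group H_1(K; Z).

Order the vertices as P < Q < R < S < T < U. Listing each simplex with vertices in this order, K has dimension 2 with simplices:

  0-simplices (6): P, Q, R, S, T, U
  1-simplices (12): PQ, PR, PT, PU, QR, QS, QT, QU, RS, RT, ST, TU
  2-simplices (6): PQR, PQU, PRT, QST, QTU, RST

so the chain groups are C_0 ≅ Z^6, C_1 ≅ Z^12, C_2 ≅ Z^6.

Boundary ∂_1: C_1 → C_0 maps an edge to its endpoints' difference, ∂[p,q] = q − p. For instance
  ∂PR = R − P.
The 6×12 boundary matrix has rank 5 and Smith normal form diag(1,1,1,1,1).

∂_2: C_2 → C_1 maps a triangle to the signed sum of its edges. For instance
  ∂PRT = RT − PT + PR,
  ∂PQU = QU − PU + PQ.
The resulting 12×6 matrix has rank 6, and its Smith normal form has invariant factors (1,1,1,1,1,1).

Now H_k = ker ∂_k / im ∂_{k+1}, so:

  H_1: rank ker ∂_1 − rank ∂_2 = (12 − 5) − 6 = 1, and the invariant factors of ∂_2 are all 1, so H_1 ≅ Z.

H_1 = Z.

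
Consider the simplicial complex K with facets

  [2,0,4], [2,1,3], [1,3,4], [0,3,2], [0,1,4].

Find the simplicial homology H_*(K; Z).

Order the vertices as 0 < 1 < 2 < 3 < 4. Listing each simplex with vertices in this order, K has dimension 2 with simplices:

  0-simplices (5): [0], [1], [2], [3], [4]
  1-simplices (10): [0,1], [0,2], [0,3], [0,4], [1,2], [1,3], [1,4], [2,3], [2,4], [3,4]
  2-simplices (5): [0,1,4], [0,2,3], [0,2,4], [1,2,3], [1,3,4]

giving chain groups C_0 ≅ Z^5, C_1 ≅ Z^10, C_2 ≅ Z^5.

Boundary ∂_1: C_1 → C_0 sends each edge [p,q] (with p < q) to q − p. For instance
  ∂[0,1] = [1] − [0].
This gives a 5×10 integer matrix of rank 4; reducing to Smith normal form yields diagonal entries (1,1,1,1).

The boundary map ∂_2: C_2 → C_1 maps a triangle to the signed sum of its edges. For instance
  ∂[0,2,4] = [2,4] − [0,4] + [0,2],
  ∂[1,2,3] = [2,3] − [1,3] + [1,2].
This gives a 10×5 integer matrix of rank 5; reducing to Smith normal form yields diagonal entries (1,1,1,1,1).

Now H_k = ker ∂_k / im ∂_{k+1}, so:

  H_0: rank C_0 − rank ∂_1 = 5 − 4 = 1, and the invariant factors of ∂_1 are all 1, so H_0 = Z.
  H_1: rank ker ∂_1 − rank ∂_2 = (10 − 4) − 5 = 1, and the invariant factors of ∂_2 are all 1, so H_1 = Z.
  H_2: rank ker ∂_2 − rank ∂_3 = (5 − 5) − 0 = 0, and there is no ∂_3, so H_2 = 0.

As a check, the Euler characteristic is 5 − 10 + 5 = 0, which agrees with 1 − 1 + 0 = 0.

H_0 ≅ Z,  H_1 ≅ Z,  H_2 = 0.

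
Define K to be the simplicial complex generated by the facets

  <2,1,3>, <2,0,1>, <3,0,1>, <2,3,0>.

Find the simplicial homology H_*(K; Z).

Fix the vertex order 0 < 1 < 2 < 3 and write every simplex with vertices in increasing order. Then dim K = 2 and the simplices of K are:

  0-simplices (4): [0], [1], [2], [3]
  1-simplices (6): [0,1], [0,2], [0,3], [1,2], [1,3], [2,3]
  2-simplices (4): [0,1,2], [0,1,3], [0,2,3], [1,2,3]

so the chain groups are C_0 ≅ Z^4, C_1 ≅ Z^6, C_2 ≅ Z^4.

Boundary ∂_1: C_1 → C_0 sends each edge [p,q] (with p < q) to q − p. For instance
  ∂[2,3] = [3] − [2].
The resulting 4×6 matrix has rank 3, and its Smith normal form has invariant factors (1,1,1).

Boundary ∂_2: C_2 → C_1 maps a triangle to the signed sum of its edges. For instance
  ∂[0,1,3] = [1,3] − [0,3] + [0,1],
  ∂[0,1,2] = [1,2] − [0,2] + [0,1].
The resulting 6×4 matrix has rank 3, and its Smith normal form has invariant factors (1,1,1).

Computing H_k = (kernel of ∂_k) / (image of ∂_{k+1}):

  H_0: rank C_0 − rank ∂_1 = 4 − 3 = 1, and the invariant factors of ∂_1 are all 1, so H_0 ≅ Z.
  H_1: rank ker ∂_1 − rank ∂_2 = (6 − 3) − 3 = 0, and the invariant factors of ∂_2 are all 1, so H_1 ≅ 0.
  H_2: rank ker ∂_2 − rank ∂_3 = (4 − 3) − 0 = 1, and there is no ∂_3, so H_2 ≅ Z.

As a check, the Euler characteristic is 4 − 6 + 4 = 2, which agrees with 1 − 0 + 1 = 2.

H_0 ≅ Z,  H_1 = 0,  H_2 ≅ Z.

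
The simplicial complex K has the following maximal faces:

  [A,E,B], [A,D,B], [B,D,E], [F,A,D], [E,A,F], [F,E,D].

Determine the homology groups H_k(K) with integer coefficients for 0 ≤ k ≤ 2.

K has 5 vertices, 9 edges, 6 triangles.
rank ∂_0 = 0, rank ∂_1 = 4 ⇒ b_0 = 5 − 0 − 4 = 1; all invariant factors of ∂_1 are 1 so no torsion. So H_0 = Z.
rank ∂_1 = 4, rank ∂_2 = 5 ⇒ b_1 = 9 − 4 − 5 = 0; all invariant factors of ∂_2 are 1 so no torsion. So H_1 = 0.
rank ∂_2 = 5, rank ∂_3 = 0 ⇒ b_2 = 6 − 5 − 0 = 1. So H_2 = Z.

H_0 ≅ Z,  H_1 = 0,  H_2 ≅ Z.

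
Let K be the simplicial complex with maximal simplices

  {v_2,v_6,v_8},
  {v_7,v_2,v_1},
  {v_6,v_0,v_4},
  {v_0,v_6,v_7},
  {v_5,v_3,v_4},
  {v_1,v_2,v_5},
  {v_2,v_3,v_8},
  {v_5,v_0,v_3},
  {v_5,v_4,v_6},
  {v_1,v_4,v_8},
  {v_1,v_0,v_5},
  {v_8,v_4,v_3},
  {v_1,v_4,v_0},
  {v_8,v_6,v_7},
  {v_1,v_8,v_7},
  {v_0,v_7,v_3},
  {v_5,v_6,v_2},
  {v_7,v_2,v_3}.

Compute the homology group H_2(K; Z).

Take the total order v_0 < v_1 < v_2 < v_3 < v_4 < v_5 < v_6 < v_7 < v_8 on the vertex set. Then K (dimension 2) consists of the simplices:

  0-simplices (9): [v_0], [v_1], [v_2], [v_3], [v_4], [v_5], [v_6], [v_7], [v_8]
  1-simplices (27): (27 of them)
  2-simplices (18): (18 of them)

so the chain groups are C_0 ≅ Z^9, C_1 ≅ Z^27, C_2 ≅ Z^18.

The boundary map ∂_1: C_1 → C_0 is given by ∂[p,q] = [q] − [p]. For instance
  ∂[v_3,v_5] = [v_5] − [v_3].
This gives a 9×27 integer matrix of rank 8; reducing to Smith normal form yields diagonal entries (1,1,1,1,1,1,1,1).

The boundary map ∂_2: C_2 → C_1 acts by ∂[p,q,r] = [q,r] − [p,r] + [p,q]. For instance
  ∂[v_0,v_1,v_4] = [v_1,v_4] − [v_0,v_4] + [v_0,v_1],
  ∂[v_1,v_2,v_5] = [v_2,v_5] − [v_1,v_5] + [v_1,v_2].
The 27×18 boundary matrix has rank 18 and Smith normal form diag(1,1,1,1,1,1,1,1,1,1,1,1,1,1,1,1,1,2).

From H_k ≅ ker(∂_k) / im(∂_{k+1}) we obtain:

  H_2: rank ker ∂_2 − rank ∂_3 = (18 − 18) − 0 = 0, and there is no ∂_3, so H_2 = 0.

(K is a triangulation of the Klein bottle.)

H_2 ≅ 0.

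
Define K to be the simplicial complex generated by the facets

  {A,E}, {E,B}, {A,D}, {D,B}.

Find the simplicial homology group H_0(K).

H_0 = Z.

Take the total order A < B < D < E on the vertex set. Then K (dimension 1) consists of the simplices:

  0-simplices (4): A, B, D, E
  1-simplices (4): AD, AE, BD, BE

giving chain groups C_0 ≅ Z^4, C_1 ≅ Z^4.

Boundary ∂_1: C_1 → C_0 is given by ∂[p,q] = [q] − [p].
As a 4×4 matrix over Z this has rank 3, with invariant factors (1,1,1).

Reading off H_k = ker ∂_k / im ∂_{k+1}:

  H_0: rank C_0 − rank ∂_1 = 4 − 3 = 1, and the invariant factors of ∂_1 are all 1, so H_0 ≅ Z.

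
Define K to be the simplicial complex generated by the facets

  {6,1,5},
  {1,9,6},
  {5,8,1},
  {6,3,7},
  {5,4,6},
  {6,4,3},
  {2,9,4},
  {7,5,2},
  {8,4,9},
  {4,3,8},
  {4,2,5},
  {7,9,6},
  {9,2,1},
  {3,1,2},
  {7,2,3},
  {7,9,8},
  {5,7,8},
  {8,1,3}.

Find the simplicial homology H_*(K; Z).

H_0 = Z,  H_1 = Z^2,  H_2 = Z.

Order the vertices as 1 < 2 < 3 < 4 < 5 < 6 < 7 < 8 < 9. Listing each simplex with vertices in this order, K has dimension 2 with simplices:

  0-simplices (9): [1], [2], [3], [4], [5], [6], [7], [8], [9]
  1-simplices (27): (27 of them)
  2-simplices (18): [1,2,3], [1,2,9], [1,3,8], [1,5,6], [1,5,8], [1,6,9], [2,3,7], [2,4,5], [2,4,9], [2,5,7], [3,4,6], [3,4,8], [3,6,7], [4,5,6], [4,8,9], [5,7,8], [6,7,9], [7,8,9]

Hence C_0 ≅ Z^9, C_1 ≅ Z^27, C_2 ≅ Z^18.

The boundary map ∂_1: C_1 → C_0 is given by ∂[p,q] = [q] − [p]. For instance
  ∂[4,6] = [6] − [4].
The 9×27 boundary matrix has rank 8 and Smith normal form diag(1,1,1,1,1,1,1,1).

∂_2: C_2 → C_1 acts by ∂[p,q,r] = [q,r] − [p,r] + [p,q]. For instance
  ∂[2,5,7] = [5,7] − [2,7] + [2,5],
  ∂[1,5,8] = [5,8] − [1,8] + [1,5].
This gives a 27×18 integer matrix of rank 17; reducing to Smith normal form yields diagonal entries (1,1,1,1,1,1,1,1,1,1,1,1,1,1,1,1,1).

From H_k ≅ ker(∂_k) / im(∂_{k+1}) we obtain:

  H_0: rank C_0 − rank ∂_1 = 9 − 8 = 1, and the invariant factors of ∂_1 are all 1, so H_0 = Z.
  H_1: rank ker ∂_1 − rank ∂_2 = (27 − 8) − 17 = 2, and the invariant factors of ∂_2 are all 1, so H_1 = Z^2.
  H_2: rank ker ∂_2 − rank ∂_3 = (18 − 17) − 0 = 1, and there is no ∂_3, so H_2 = Z.

As a check, the Euler characteristic is 9 − 27 + 18 = 0, which agrees with 1 − 2 + 1 = 0.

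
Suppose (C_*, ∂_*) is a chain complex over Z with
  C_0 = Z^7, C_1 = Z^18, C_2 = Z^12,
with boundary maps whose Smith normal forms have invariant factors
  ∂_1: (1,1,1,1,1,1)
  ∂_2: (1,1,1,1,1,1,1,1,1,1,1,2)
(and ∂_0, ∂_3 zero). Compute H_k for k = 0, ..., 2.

H_0 = Z,  H_1 = Z/2,  H_2 = 0.

H_0: b_0 = 7 − 0 − 6 = 1; torsion from ∂_1 factors > 1: none. So H_0 = Z.
H_1: b_1 = 18 − 6 − 12 = 0; torsion from ∂_2 factors > 1: [2]. So H_1 = Z/2.
H_2: b_2 = 12 − 12 − 0 = 0; torsion from ∂_3 factors > 1: none. So H_2 = 0.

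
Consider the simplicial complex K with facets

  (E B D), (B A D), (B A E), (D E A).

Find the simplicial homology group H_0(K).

Take the total order A < B < D < E on the vertex set. Then K (dimension 2) consists of the simplices:

  0-simplices (4): A, B, D, E
  1-simplices (6): AB, AD, AE, BD, BE, DE
  2-simplices (4): ABD, ABE, ADE, BDE

giving chain groups C_0 ≅ Z^4, C_1 ≅ Z^6, C_2 ≅ Z^4.

The boundary map ∂_1: C_1 → C_0 is given by ∂[p,q] = [q] − [p]. For instance
  ∂DE = E − D.
As a 4×6 matrix over Z this has rank 3, with invariant factors (1,1,1).

∂_2: C_2 → C_1 maps a triangle to the signed sum of its edges. For instance
  ∂BDE = DE − BE + BD,
  ∂ABE = BE − AE + AB.
The resulting 6×4 matrix has rank 3, and its Smith normal form has invariant factors (1,1,1).

Reading off H_k = ker ∂_k / im ∂_{k+1}:

  H_0: rank C_0 − rank ∂_1 = 4 − 3 = 1, and the invariant factors of ∂_1 are all 1, so H_0 = Z.

(K is a triangulation of the 2-sphere S^2.)

H_0 = Z.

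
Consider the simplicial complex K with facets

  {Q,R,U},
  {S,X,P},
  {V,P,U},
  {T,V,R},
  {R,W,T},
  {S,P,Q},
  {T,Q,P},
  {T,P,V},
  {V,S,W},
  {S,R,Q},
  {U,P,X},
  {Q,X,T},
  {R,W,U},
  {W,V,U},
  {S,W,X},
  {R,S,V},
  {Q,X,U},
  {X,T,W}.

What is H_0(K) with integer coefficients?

H_0 = Z.

We work with the vertex ordering P < Q < R < S < T < U < V < W < X. The simplices of K, each written with vertices in increasing order, are:

  0-simplices (9): P, Q, R, S, T, U, V, W, X
  1-simplices (27): PQ, PS, PT, PU, PV, PX, QR, QS, QT, QU, QX, RS, RT, RU, RV, RW, SV, SW, SX, TV, TW, TX, UV, UW, UX, VW, WX
  2-simplices (18): PQS, PQT, PSX, PTV, PUV, PUX, QRS, QRU, QTX, QUX, RSV, RTV, RTW, RUW, SVW, SWX, TWX, UVW

giving chain groups C_0 ≅ Z^9, C_1 ≅ Z^27, C_2 ≅ Z^18.

∂_1: C_1 → C_0 maps an edge to its endpoints' difference, ∂[p,q] = q − p. For instance
  ∂TV = V − T.
The resulting 9×27 matrix has rank 8, and its Smith normal form has invariant factors (1,1,1,1,1,1,1,1).

Boundary ∂_2: C_2 → C_1 maps a triangle to the signed sum of its edges. For instance
  ∂UVW = VW − UW + UV,
  ∂QTX = TX − QX + QT.
As a 27×18 matrix over Z this has rank 18, with invariant factors (1,1,1,1,1,1,1,1,1,1,1,1,1,1,1,1,1,2).

Computing H_k = (kernel of ∂_k) / (image of ∂_{k+1}):

  H_0: rank C_0 − rank ∂_1 = 9 − 8 = 1, and the invariant factors of ∂_1 are all 1, so H_0 = Z.

(K is a triangulation of the Klein bottle.)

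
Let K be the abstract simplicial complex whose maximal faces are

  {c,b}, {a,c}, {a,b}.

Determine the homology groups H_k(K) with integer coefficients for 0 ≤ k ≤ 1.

Order the vertices as a < b < c. Listing each simplex with vertices in this order, K has dimension 1 with simplices:

  0-simplices (3): a, b, c
  1-simplices (3): ab, ac, bc

so the chain groups are C_0 ≅ Z^3, C_1 ≅ Z^3.

Boundary ∂_1: C_1 → C_0 maps an edge to its endpoints' difference, ∂[p,q] = q − p.
This gives a 3×3 integer matrix of rank 2; reducing to Smith normal form yields diagonal entries (1,1).

From H_k ≅ ker(∂_k) / im(∂_{k+1}) we obtain:

  H_0: rank C_0 − rank ∂_1 = 3 − 2 = 1, and the invariant factors of ∂_1 are all 1, so H_0 ≅ Z.
  H_1: rank ker ∂_1 − rank ∂_2 = (3 − 2) − 0 = 1, and there is no ∂_2, so H_1 ≅ Z.

H_0 ≅ Z,  H_1 ≅ Z.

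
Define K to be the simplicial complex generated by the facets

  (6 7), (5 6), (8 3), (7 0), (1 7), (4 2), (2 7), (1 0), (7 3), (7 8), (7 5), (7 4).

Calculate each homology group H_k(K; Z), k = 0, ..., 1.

Take the total order 0 < 1 < 2 < 3 < 4 < 5 < 6 < 7 < 8 on the vertex set. Then K (dimension 1) consists of the simplices:

  0-simplices (9): [0], [1], [2], [3], [4], [5], [6], [7], [8]
  1-simplices (12): [0,1], [0,7], [1,7], [2,4], [2,7], [3,7], [3,8], [4,7], [5,6], [5,7], [6,7], [7,8]

Hence C_0 ≅ Z^9, C_1 ≅ Z^12.

Boundary ∂_1: C_1 → C_0 is given by ∂[p,q] = [q] − [p].
The 9×12 boundary matrix has rank 8 and Smith normal form diag(1,1,1,1,1,1,1,1).

Now H_k = ker ∂_k / im ∂_{k+1}, so:

  H_0: rank C_0 − rank ∂_1 = 9 − 8 = 1, and the invariant factors of ∂_1 are all 1, so H_0 = Z.
  H_1: rank ker ∂_1 − rank ∂_2 = (12 − 8) − 0 = 4, and there is no ∂_2, so H_1 = Z^4.

As a check, the Euler characteristic is 9 − 12 = -3, which agrees with 1 − 4 = -3.

H_0 = Z,  H_1 = Z^4.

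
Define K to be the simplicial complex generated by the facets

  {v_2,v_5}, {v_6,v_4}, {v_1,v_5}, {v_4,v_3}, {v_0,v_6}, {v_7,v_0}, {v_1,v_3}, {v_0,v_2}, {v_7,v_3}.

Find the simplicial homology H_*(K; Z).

H_0 ≅ Z,  H_1 ≅ Z^2.

Order the vertices as v_0 < v_1 < v_2 < v_3 < v_4 < v_5 < v_6 < v_7. Listing each simplex with vertices in this order, K has dimension 1 with simplices:

  0-simplices (8): [v_0], [v_1], [v_2], [v_3], [v_4], [v_5], [v_6], [v_7]
  1-simplices (9): [v_0,v_2], [v_0,v_6], [v_0,v_7], [v_1,v_3], [v_1,v_5], [v_2,v_5], [v_3,v_4], [v_3,v_7], [v_4,v_6]

so the chain groups are C_0 ≅ Z^8, C_1 ≅ Z^9.

Boundary ∂_1: C_1 → C_0 is given by ∂[p,q] = [q] − [p]. For instance
  ∂[v_3,v_7] = [v_7] − [v_3].
As a 8×9 matrix over Z this has rank 7, with invariant factors (1,1,1,1,1,1,1).

Now H_k = ker ∂_k / im ∂_{k+1}, so:

  H_0: rank C_0 − rank ∂_1 = 8 − 7 = 1, and the invariant factors of ∂_1 are all 1, so H_0 = Z.
  H_1: rank ker ∂_1 − rank ∂_2 = (9 − 7) − 0 = 2, and there is no ∂_2, so H_1 = Z^2.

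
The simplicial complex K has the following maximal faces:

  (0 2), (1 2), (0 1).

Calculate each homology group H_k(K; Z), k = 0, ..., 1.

We work with the vertex ordering 0 < 1 < 2. The simplices of K, each written with vertices in increasing order, are:

  0-simplices (3): [0], [1], [2]
  1-simplices (3): [0,1], [0,2], [1,2]

Hence C_0 ≅ Z^3, C_1 ≅ Z^3.

Boundary ∂_1: C_1 → C_0 is given by ∂[p,q] = [q] − [p]. For instance
  ∂[0,1] = [1] − [0].
The resulting 3×3 matrix has rank 2, and its Smith normal form has invariant factors (1,1).

From H_k ≅ ker(∂_k) / im(∂_{k+1}) we obtain:

  H_0: rank C_0 − rank ∂_1 = 3 − 2 = 1, and the invariant factors of ∂_1 are all 1, so H_0 ≅ Z.
  H_1: rank ker ∂_1 − rank ∂_2 = (3 − 2) − 0 = 1, and there is no ∂_2, so H_1 ≅ Z.

H_0 = Z,  H_1 = Z.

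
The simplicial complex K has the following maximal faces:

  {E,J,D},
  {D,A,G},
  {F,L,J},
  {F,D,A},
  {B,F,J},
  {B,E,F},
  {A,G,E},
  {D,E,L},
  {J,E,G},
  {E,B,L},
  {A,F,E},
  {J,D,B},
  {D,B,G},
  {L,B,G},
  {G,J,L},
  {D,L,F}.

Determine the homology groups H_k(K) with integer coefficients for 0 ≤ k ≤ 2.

H_0 = Z,  H_1 = Z^2,  H_2 = Z.

We work with the vertex ordering A < B < D < E < F < G < J < L. The simplices of K, each written with vertices in increasing order, are:

  0-simplices (8): A, B, D, E, F, G, J, L
  1-simplices (24): AD, AE, AF, AG, BD, BE, BF, BG, BJ, BL, DE, DF, DG, DJ, DL, EF, EG, EJ, EL, FJ, FL, GJ, GL, JL
  2-simplices (16): ADF, ADG, AEF, AEG, BDG, BDJ, BEF, BEL, BFJ, BGL, DEJ, DEL, DFL, EGJ, FJL, GJL

Hence C_0 ≅ Z^8, C_1 ≅ Z^24, C_2 ≅ Z^16.

∂_1: C_1 → C_0 maps an edge to its endpoints' difference, ∂[p,q] = q − p.
As a 8×24 matrix over Z this has rank 7, with invariant factors (1,1,1,1,1,1,1).

The boundary map ∂_2: C_2 → C_1 acts by ∂[p,q,r] = [q,r] − [p,r] + [p,q]. For instance
  ∂DEL = EL − DL + DE,
  ∂BEL = EL − BL + BE.
The 24×16 boundary matrix has rank 15 and Smith normal form diag(1,1,1,1,1,1,1,1,1,1,1,1,1,1,1).

Computing H_k = (kernel of ∂_k) / (image of ∂_{k+1}):

  H_0: rank C_0 − rank ∂_1 = 8 − 7 = 1, and the invariant factors of ∂_1 are all 1, so H_0 = Z.
  H_1: rank ker ∂_1 − rank ∂_2 = (24 − 7) − 15 = 2, and the invariant factors of ∂_2 are all 1, so H_1 = Z^2.
  H_2: rank ker ∂_2 − rank ∂_3 = (16 − 15) − 0 = 1, and there is no ∂_3, so H_2 = Z.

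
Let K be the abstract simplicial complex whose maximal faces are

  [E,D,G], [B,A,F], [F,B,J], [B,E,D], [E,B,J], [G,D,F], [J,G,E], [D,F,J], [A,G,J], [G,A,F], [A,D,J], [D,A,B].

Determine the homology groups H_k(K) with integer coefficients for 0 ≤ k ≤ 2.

Order the vertices as A < B < D < E < F < G < J. Listing each simplex with vertices in this order, K has dimension 2 with simplices:

  0-simplices (7): A, B, D, E, F, G, J
  1-simplices (18): AB, AD, AF, AG, AJ, BD, BE, BF, BJ, DE, DF, DG, DJ, EG, EJ, FG, FJ, GJ
  2-simplices (12): ABD, ABF, ADJ, AFG, AGJ, BDE, BEJ, BFJ, DEG, DFG, DFJ, EGJ

Hence C_0 ≅ Z^7, C_1 ≅ Z^18, C_2 ≅ Z^12.

∂_1: C_1 → C_0 sends each edge [p,q] (with p < q) to q − p.
The resulting 7×18 matrix has rank 6, and its Smith normal form has invariant factors (1,1,1,1,1,1).

∂_2: C_2 → C_1 maps a triangle to the signed sum of its edges. For instance
  ∂DEG = EG − DG + DE,
  ∂DFG = FG − DG + DF.
The 18×12 boundary matrix has rank 12 and Smith normal form diag(1,1,1,1,1,1,1,1,1,1,1,2).

Now H_k = ker ∂_k / im ∂_{k+1}, so:

  H_0: rank C_0 − rank ∂_1 = 7 − 6 = 1, and the invariant factors of ∂_1 are all 1, so H_0 = Z.
  H_1: rank ker ∂_1 − rank ∂_2 = (18 − 6) − 12 = 0, and ∂_2 has invariant factor 2 > 1, so H_1 = Z/2Z.
  H_2: rank ker ∂_2 − rank ∂_3 = (12 − 12) − 0 = 0, and there is no ∂_3, so H_2 = 0.

As a check, the Euler characteristic is 7 − 18 + 12 = 1, which agrees with 1 − 0 + 0 = 1.

H_0 = Z,  H_1 = Z/2Z,  H_2 = 0.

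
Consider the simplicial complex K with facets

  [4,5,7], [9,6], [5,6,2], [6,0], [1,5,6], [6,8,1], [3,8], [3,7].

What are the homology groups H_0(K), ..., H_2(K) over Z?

K has 10 vertices, 14 edges, 4 triangles.
rank ∂_0 = 0, rank ∂_1 = 9 ⇒ b_0 = 10 − 0 − 9 = 1; all invariant factors of ∂_1 are 1 so no torsion. So H_0 = Z.
rank ∂_1 = 9, rank ∂_2 = 4 ⇒ b_1 = 14 − 9 − 4 = 1; all invariant factors of ∂_2 are 1 so no torsion. So H_1 = Z.
rank ∂_2 = 4, rank ∂_3 = 0 ⇒ b_2 = 4 − 4 − 0 = 0. So H_2 = 0.

H_0 = Z,  H_1 = Z,  H_2 = 0.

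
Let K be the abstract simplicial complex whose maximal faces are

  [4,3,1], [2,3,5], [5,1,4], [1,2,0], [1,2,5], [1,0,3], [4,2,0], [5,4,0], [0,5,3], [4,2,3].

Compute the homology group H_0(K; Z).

H_0 = Z.

Order the vertices as 0 < 1 < 2 < 3 < 4 < 5. Listing each simplex with vertices in this order, K has dimension 2 with simplices:

  0-simplices (6): [0], [1], [2], [3], [4], [5]
  1-simplices (15): [0,1], [0,2], [0,3], [0,4], [0,5], [1,2], [1,3], [1,4], [1,5], [2,3], [2,4], [2,5], [3,4], [3,5], [4,5]
  2-simplices (10): [0,1,2], [0,1,3], [0,2,4], [0,3,5], [0,4,5], [1,2,5], [1,3,4], [1,4,5], [2,3,4], [2,3,5]

Hence C_0 ≅ Z^6, C_1 ≅ Z^15, C_2 ≅ Z^10.

∂_1: C_1 → C_0 sends each edge [p,q] (with p < q) to q − p.
The resulting 6×15 matrix has rank 5, and its Smith normal form has invariant factors (1,1,1,1,1).

Boundary ∂_2: C_2 → C_1 maps a triangle to the signed sum of its edges. For instance
  ∂[0,3,5] = [3,5] − [0,5] + [0,3],
  ∂[2,3,5] = [3,5] − [2,5] + [2,3].
The 15×10 boundary matrix has rank 10 and Smith normal form diag(1,1,1,1,1,1,1,1,1,2).

Now H_k = ker ∂_k / im ∂_{k+1}, so:

  H_0: rank C_0 − rank ∂_1 = 6 − 5 = 1, and the invariant factors of ∂_1 are all 1, so H_0 ≅ Z.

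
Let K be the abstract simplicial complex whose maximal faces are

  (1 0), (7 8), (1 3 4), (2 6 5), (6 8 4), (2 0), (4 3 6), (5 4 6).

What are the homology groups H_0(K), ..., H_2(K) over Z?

K has 9 vertices, 14 edges, 5 triangles.
rank ∂_0 = 0, rank ∂_1 = 8 ⇒ b_0 = 9 − 0 − 8 = 1; all invariant factors of ∂_1 are 1 so no torsion. So H_0 ≅ Z.
rank ∂_1 = 8, rank ∂_2 = 5 ⇒ b_1 = 14 − 8 − 5 = 1; all invariant factors of ∂_2 are 1 so no torsion. So H_1 ≅ Z.
rank ∂_2 = 5, rank ∂_3 = 0 ⇒ b_2 = 5 − 5 − 0 = 0. So H_2 ≅ 0.

H_0 = Z,  H_1 = Z,  H_2 = 0.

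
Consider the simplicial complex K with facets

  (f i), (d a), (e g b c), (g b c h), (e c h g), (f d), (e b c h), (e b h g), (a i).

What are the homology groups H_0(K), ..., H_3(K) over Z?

H_0 = Z^2,  H_1 = Z,  H_2 = 0,  H_3 = Z.

K has 9 vertices, 14 edges, 10 triangles, 5 3-simplices.
rank ∂_0 = 0, rank ∂_1 = 7 ⇒ b_0 = 9 − 0 − 7 = 2; all invariant factors of ∂_1 are 1 so no torsion. So H_0 = Z^2.
rank ∂_1 = 7, rank ∂_2 = 6 ⇒ b_1 = 14 − 7 − 6 = 1; all invariant factors of ∂_2 are 1 so no torsion. So H_1 = Z.
rank ∂_2 = 6, rank ∂_3 = 4 ⇒ b_2 = 10 − 6 − 4 = 0; all invariant factors of ∂_3 are 1 so no torsion. So H_2 = 0.
rank ∂_3 = 4, rank ∂_4 = 0 ⇒ b_3 = 5 − 4 − 0 = 1. So H_3 = Z.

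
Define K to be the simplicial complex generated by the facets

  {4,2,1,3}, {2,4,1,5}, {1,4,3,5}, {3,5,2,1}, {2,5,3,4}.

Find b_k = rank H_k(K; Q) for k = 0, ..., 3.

We work with the vertex ordering 1 < 2 < 3 < 4 < 5. The simplices of K, each written with vertices in increasing order, are:

  0-simplices (5): [1], [2], [3], [4], [5]
  1-simplices (10): [1,2], [1,3], [1,4], [1,5], [2,3], [2,4], [2,5], [3,4], [3,5], [4,5]
  2-simplices (10): [1,2,3], [1,2,4], [1,2,5], [1,3,4], [1,3,5], [1,4,5], [2,3,4], [2,3,5], [2,4,5], [3,4,5]
  3-simplices (5): [1,2,3,4], [1,2,3,5], [1,2,4,5], [1,3,4,5], [2,3,4,5]

so the chain groups are C_0 ≅ Z^5, C_1 ≅ Z^10, C_2 ≅ Z^10, C_3 ≅ Z^5.

∂_1: C_1 → C_0 maps an edge to its endpoints' difference, ∂[p,q] = q − p.
The 5×10 boundary matrix has rank 4 and Smith normal form diag(1,1,1,1).

∂_2: C_2 → C_1 maps a triangle to the signed sum of its edges. For instance
  ∂[1,2,5] = [2,5] − [1,5] + [1,2],
  ∂[1,3,5] = [3,5] − [1,5] + [1,3].
This gives a 10×10 integer matrix of rank 6; reducing to Smith normal form yields diagonal entries (1,1,1,1,1,1).

∂_3: C_3 → C_2 sends each 3-simplex σ to the alternating sum Σ_i (−1)^i (σ with its i-th vertex removed). For instance
  ∂[1,2,4,5] = [2,4,5] − [1,4,5] + [1,2,5] − [1,2,4],
  ∂[1,3,4,5] = [3,4,5] − [1,4,5] + [1,3,5] − [1,3,4].
The resulting 10×5 matrix has rank 4, and its Smith normal form has invariant factors (1,1,1,1).

From H_k ≅ ker(∂_k) / im(∂_{k+1}) we obtain:

  H_0: rank C_0 − rank ∂_1 = 5 − 4 = 1, and the invariant factors of ∂_1 are all 1, so H_0 = Z.
  H_1: rank ker ∂_1 − rank ∂_2 = (10 − 4) − 6 = 0, and the invariant factors of ∂_2 are all 1, so H_1 = 0.
  H_2: rank ker ∂_2 − rank ∂_3 = (10 − 6) − 4 = 0, and the invariant factors of ∂_3 are all 1, so H_2 = 0.
  H_3: rank ker ∂_3 − rank ∂_4 = (5 − 4) − 0 = 1, and there is no ∂_4, so H_3 = Z.

As a check, the Euler characteristic is 5 − 10 + 10 − 5 = 0, which agrees with 1 − 0 + 0 − 1 = 0.
(K is a triangulation of the 3-sphere S^3.)

Hence the Betti numbers are b_0 = 1, b_1 = 0, b_2 = 0, b_3 = 1.

b_0 = 1, b_1 = 0, b_2 = 0, b_3 = 1.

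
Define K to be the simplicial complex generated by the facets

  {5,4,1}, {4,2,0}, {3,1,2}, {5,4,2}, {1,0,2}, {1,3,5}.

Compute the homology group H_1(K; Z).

H_1 = Z.

Order the vertices as 0 < 1 < 2 < 3 < 4 < 5. Listing each simplex with vertices in this order, K has dimension 2 with simplices:

  0-simplices (6): [0], [1], [2], [3], [4], [5]
  1-simplices (12): [0,1], [0,2], [0,4], [1,2], [1,3], [1,4], [1,5], [2,3], [2,4], [2,5], [3,5], [4,5]
  2-simplices (6): [0,1,2], [0,2,4], [1,2,3], [1,3,5], [1,4,5], [2,4,5]

Hence C_0 ≅ Z^6, C_1 ≅ Z^12, C_2 ≅ Z^6.

∂_1: C_1 → C_0 sends each edge [p,q] (with p < q) to q − p. For instance
  ∂[4,5] = [5] − [4].
The resulting 6×12 matrix has rank 5, and its Smith normal form has invariant factors (1,1,1,1,1).

The boundary map ∂_2: C_2 → C_1 acts by ∂[p,q,r] = [q,r] − [p,r] + [p,q]. For instance
  ∂[1,3,5] = [3,5] − [1,5] + [1,3],
  ∂[0,2,4] = [2,4] − [0,4] + [0,2].
The 12×6 boundary matrix has rank 6 and Smith normal form diag(1,1,1,1,1,1).

Reading off H_k = ker ∂_k / im ∂_{k+1}:

  H_1: rank ker ∂_1 − rank ∂_2 = (12 − 5) − 6 = 1, and the invariant factors of ∂_2 are all 1, so H_1 = Z.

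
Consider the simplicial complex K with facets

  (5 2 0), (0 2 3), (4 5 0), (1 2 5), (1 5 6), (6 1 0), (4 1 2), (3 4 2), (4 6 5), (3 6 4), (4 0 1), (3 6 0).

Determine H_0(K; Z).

Fix the vertex order 0 < 1 < 2 < 3 < 4 < 5 < 6 and write every simplex with vertices in increasing order. Then dim K = 2 and the simplices of K are:

  0-simplices (7): [0], [1], [2], [3], [4], [5], [6]
  1-simplices (18): [0,1], [0,2], [0,3], [0,4], [0,5], [0,6], [1,2], [1,4], [1,5], [1,6], [2,3], [2,4], [2,5], [3,4], [3,6], [4,5], [4,6], [5,6]
  2-simplices (12): [0,1,4], [0,1,6], [0,2,3], [0,2,5], [0,3,6], [0,4,5], [1,2,4], [1,2,5], [1,5,6], [2,3,4], [3,4,6], [4,5,6]

so the chain groups are C_0 ≅ Z^7, C_1 ≅ Z^18, C_2 ≅ Z^12.

∂_1: C_1 → C_0 sends each edge [p,q] (with p < q) to q − p.
As a 7×18 matrix over Z this has rank 6, with invariant factors (1,1,1,1,1,1).

Boundary ∂_2: C_2 → C_1 sends each 2-simplex [p,q,r] to [q,r] − [p,r] + [p,q]. For instance
  ∂[0,2,5] = [2,5] − [0,5] + [0,2],
  ∂[0,4,5] = [4,5] − [0,5] + [0,4].
As a 18×12 matrix over Z this has rank 12, with invariant factors (1,1,1,1,1,1,1,1,1,1,1,2).

From H_k ≅ ker(∂_k) / im(∂_{k+1}) we obtain:

  H_0: rank C_0 − rank ∂_1 = 7 − 6 = 1, and the invariant factors of ∂_1 are all 1, so H_0 ≅ Z.

H_0 = Z.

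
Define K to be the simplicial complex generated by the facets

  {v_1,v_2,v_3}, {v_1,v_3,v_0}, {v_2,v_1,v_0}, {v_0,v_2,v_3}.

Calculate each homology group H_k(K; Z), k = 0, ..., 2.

We work with the vertex ordering v_0 < v_1 < v_2 < v_3. The simplices of K, each written with vertices in increasing order, are:

  0-simplices (4): [v_0], [v_1], [v_2], [v_3]
  1-simplices (6): [v_0,v_1], [v_0,v_2], [v_0,v_3], [v_1,v_2], [v_1,v_3], [v_2,v_3]
  2-simplices (4): [v_0,v_1,v_2], [v_0,v_1,v_3], [v_0,v_2,v_3], [v_1,v_2,v_3]

so the chain groups are C_0 ≅ Z^4, C_1 ≅ Z^6, C_2 ≅ Z^4.

∂_1: C_1 → C_0 sends each edge [p,q] (with p < q) to q − p.
This gives a 4×6 integer matrix of rank 3; reducing to Smith normal form yields diagonal entries (1,1,1).

∂_2: C_2 → C_1 acts by ∂[p,q,r] = [q,r] − [p,r] + [p,q]. For instance
  ∂[v_1,v_2,v_3] = [v_2,v_3] − [v_1,v_3] + [v_1,v_2],
  ∂[v_0,v_1,v_3] = [v_1,v_3] − [v_0,v_3] + [v_0,v_1].
This gives a 6×4 integer matrix of rank 3; reducing to Smith normal form yields diagonal entries (1,1,1).

Computing H_k = (kernel of ∂_k) / (image of ∂_{k+1}):

  H_0: rank C_0 − rank ∂_1 = 4 − 3 = 1, and the invariant factors of ∂_1 are all 1, so H_0 ≅ Z.
  H_1: rank ker ∂_1 − rank ∂_2 = (6 − 3) − 3 = 0, and the invariant factors of ∂_2 are all 1, so H_1 ≅ 0.
  H_2: rank ker ∂_2 − rank ∂_3 = (4 − 3) − 0 = 1, and there is no ∂_3, so H_2 ≅ Z.

As a check, the Euler characteristic is 4 − 6 + 4 = 2, which agrees with 1 − 0 + 1 = 2.

H_0 ≅ Z,  H_1 = 0,  H_2 ≅ Z.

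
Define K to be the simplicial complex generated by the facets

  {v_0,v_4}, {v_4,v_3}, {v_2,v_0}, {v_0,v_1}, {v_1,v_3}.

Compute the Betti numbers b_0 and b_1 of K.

We work with the vertex ordering v_0 < v_1 < v_2 < v_3 < v_4. The simplices of K, each written with vertices in increasing order, are:

  0-simplices (5): [v_0], [v_1], [v_2], [v_3], [v_4]
  1-simplices (5): [v_0,v_1], [v_0,v_2], [v_0,v_4], [v_1,v_3], [v_3,v_4]

giving chain groups C_0 ≅ Z^5, C_1 ≅ Z^5.

∂_1: C_1 → C_0 is given by ∂[p,q] = [q] − [p].
The 5×5 boundary matrix has rank 4 and Smith normal form diag(1,1,1,1).

Reading off H_k = ker ∂_k / im ∂_{k+1}:

  H_0: rank C_0 − rank ∂_1 = 5 − 4 = 1, and the invariant factors of ∂_1 are all 1, so H_0 ≅ Z.
  H_1: rank ker ∂_1 − rank ∂_2 = (5 − 4) − 0 = 1, and there is no ∂_2, so H_1 ≅ Z.

Hence the Betti numbers are b_0 = 1, b_1 = 1.

b_0 = 1, b_1 = 1.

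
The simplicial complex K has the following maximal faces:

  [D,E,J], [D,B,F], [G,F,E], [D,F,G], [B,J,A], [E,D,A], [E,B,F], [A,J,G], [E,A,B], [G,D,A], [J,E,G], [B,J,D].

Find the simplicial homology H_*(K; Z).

We work with the vertex ordering A < B < D < E < F < G < J. The simplices of K, each written with vertices in increasing order, are:

  0-simplices (7): A, B, D, E, F, G, J
  1-simplices (18): AB, AD, AE, AG, AJ, BD, BE, BF, BJ, DE, DF, DG, DJ, EF, EG, EJ, FG, GJ
  2-simplices (12): ABE, ABJ, ADE, ADG, AGJ, BDF, BDJ, BEF, DEJ, DFG, EFG, EGJ

Hence C_0 ≅ Z^7, C_1 ≅ Z^18, C_2 ≅ Z^12.

The boundary map ∂_1: C_1 → C_0 is given by ∂[p,q] = [q] − [p]. For instance
  ∂EJ = J − E.
The resulting 7×18 matrix has rank 6, and its Smith normal form has invariant factors (1,1,1,1,1,1).

∂_2: C_2 → C_1 maps a triangle to the signed sum of its edges. For instance
  ∂DFG = FG − DG + DF,
  ∂ABJ = BJ − AJ + AB.
The resulting 18×12 matrix has rank 12, and its Smith normal form has invariant factors (1,1,1,1,1,1,1,1,1,1,1,2).

From H_k ≅ ker(∂_k) / im(∂_{k+1}) we obtain:

  H_0: rank C_0 − rank ∂_1 = 7 − 6 = 1, and the invariant factors of ∂_1 are all 1, so H_0 = Z.
  H_1: rank ker ∂_1 − rank ∂_2 = (18 − 6) − 12 = 0, and ∂_2 has invariant factor 2 > 1, so H_1 = Z_2.
  H_2: rank ker ∂_2 − rank ∂_3 = (12 − 12) − 0 = 0, and there is no ∂_3, so H_2 = 0.

(K is a triangulation of the real projective plane RP^2.)

H_0 ≅ Z,  H_1 ≅ Z_2,  H_2 = 0.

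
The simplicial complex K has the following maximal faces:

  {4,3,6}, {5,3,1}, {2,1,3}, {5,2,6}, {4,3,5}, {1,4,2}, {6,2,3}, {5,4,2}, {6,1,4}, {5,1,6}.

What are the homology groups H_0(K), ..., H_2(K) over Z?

H_0 = Z,  H_1 = Z/2Z,  H_2 = 0.

Order the vertices as 1 < 2 < 3 < 4 < 5 < 6. Listing each simplex with vertices in this order, K has dimension 2 with simplices:

  0-simplices (6): [1], [2], [3], [4], [5], [6]
  1-simplices (15): [1,2], [1,3], [1,4], [1,5], [1,6], [2,3], [2,4], [2,5], [2,6], [3,4], [3,5], [3,6], [4,5], [4,6], [5,6]
  2-simplices (10): [1,2,3], [1,2,4], [1,3,5], [1,4,6], [1,5,6], [2,3,6], [2,4,5], [2,5,6], [3,4,5], [3,4,6]

Hence C_0 ≅ Z^6, C_1 ≅ Z^15, C_2 ≅ Z^10.

∂_1: C_1 → C_0 is given by ∂[p,q] = [q] − [p].
The resulting 6×15 matrix has rank 5, and its Smith normal form has invariant factors (1,1,1,1,1).

The boundary map ∂_2: C_2 → C_1 maps a triangle to the signed sum of its edges. For instance
  ∂[1,4,6] = [4,6] − [1,6] + [1,4],
  ∂[1,3,5] = [3,5] − [1,5] + [1,3].
The resulting 15×10 matrix has rank 10, and its Smith normal form has invariant factors (1,1,1,1,1,1,1,1,1,2).

Reading off H_k = ker ∂_k / im ∂_{k+1}:

  H_0: rank C_0 − rank ∂_1 = 6 − 5 = 1, and the invariant factors of ∂_1 are all 1, so H_0 ≅ Z.
  H_1: rank ker ∂_1 − rank ∂_2 = (15 − 5) − 10 = 0, and ∂_2 has invariant factor 2 > 1, so H_1 ≅ Z/2Z.
  H_2: rank ker ∂_2 − rank ∂_3 = (10 − 10) − 0 = 0, and there is no ∂_3, so H_2 ≅ 0.

(K is a triangulation of the real projective plane RP^2.)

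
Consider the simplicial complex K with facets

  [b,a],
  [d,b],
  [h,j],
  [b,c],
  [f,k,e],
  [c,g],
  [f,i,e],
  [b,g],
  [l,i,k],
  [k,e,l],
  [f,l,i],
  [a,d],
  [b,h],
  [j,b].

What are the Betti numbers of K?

K has 12 vertices, 19 edges, 5 triangles.
rank ∂_0 = 0, rank ∂_1 = 10 ⇒ b_0 = 12 − 0 − 10 = 2; all invariant factors of ∂_1 are 1 so no torsion. So H_0 ≅ Z^2.
rank ∂_1 = 10, rank ∂_2 = 5 ⇒ b_1 = 19 − 10 − 5 = 4; all invariant factors of ∂_2 are 1 so no torsion. So H_1 ≅ Z^4.
rank ∂_2 = 5, rank ∂_3 = 0 ⇒ b_2 = 5 − 5 − 0 = 0. So H_2 ≅ 0.

b_0 = 2, b_1 = 4, b_2 = 0.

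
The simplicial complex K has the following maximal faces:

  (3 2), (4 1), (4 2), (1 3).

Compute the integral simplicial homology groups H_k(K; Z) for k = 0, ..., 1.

H_0 ≅ Z,  H_1 ≅ Z.

K has 4 vertices, 4 edges.
rank ∂_0 = 0, rank ∂_1 = 3 ⇒ b_0 = 4 − 0 − 3 = 1; all invariant factors of ∂_1 are 1 so no torsion. So H_0 = Z.
rank ∂_1 = 3, rank ∂_2 = 0 ⇒ b_1 = 4 − 3 − 0 = 1. So H_1 = Z.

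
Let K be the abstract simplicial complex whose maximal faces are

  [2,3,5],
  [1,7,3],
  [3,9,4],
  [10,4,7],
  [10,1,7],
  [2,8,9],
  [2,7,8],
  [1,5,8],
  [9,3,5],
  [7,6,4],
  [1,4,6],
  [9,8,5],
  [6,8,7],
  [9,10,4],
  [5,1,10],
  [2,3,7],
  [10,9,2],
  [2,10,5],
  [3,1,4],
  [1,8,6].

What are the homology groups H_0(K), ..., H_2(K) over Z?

We work with the vertex ordering 1 < 2 < 3 < 4 < 5 < 6 < 7 < 8 < 9 < 10. The simplices of K, each written with vertices in increasing order, are:

  0-simplices (10): [1], [2], [3], [4], [5], [6], [7], [8], [9], [10]
  1-simplices (30): (30 of them)
  2-simplices (20): (20 of them)

so the chain groups are C_0 ≅ Z^10, C_1 ≅ Z^30, C_2 ≅ Z^20.

∂_1: C_1 → C_0 is given by ∂[p,q] = [q] − [p]. For instance
  ∂[1,5] = [5] − [1].
As a 10×30 matrix over Z this has rank 9, with invariant factors (1,1,1,1,1,1,1,1,1).

Boundary ∂_2: C_2 → C_1 maps a triangle to the signed sum of its edges. For instance
  ∂[2,3,7] = [3,7] − [2,7] + [2,3],
  ∂[2,3,5] = [3,5] − [2,5] + [2,3].
This gives a 30×20 integer matrix of rank 20; reducing to Smith normal form yields diagonal entries (1,1,1,1,1,1,1,1,1,1,1,1,1,1,1,1,1,1,1,2).

Computing H_k = (kernel of ∂_k) / (image of ∂_{k+1}):

  H_0: rank C_0 − rank ∂_1 = 10 − 9 = 1, and the invariant factors of ∂_1 are all 1, so H_0 ≅ Z.
  H_1: rank ker ∂_1 − rank ∂_2 = (30 − 9) − 20 = 1, and ∂_2 has invariant factor 2 > 1, so H_1 ≅ Z × Z/2.
  H_2: rank ker ∂_2 − rank ∂_3 = (20 − 20) − 0 = 0, and there is no ∂_3, so H_2 ≅ 0.

H_0 = Z,  H_1 = Z × Z/2,  H_2 = 0.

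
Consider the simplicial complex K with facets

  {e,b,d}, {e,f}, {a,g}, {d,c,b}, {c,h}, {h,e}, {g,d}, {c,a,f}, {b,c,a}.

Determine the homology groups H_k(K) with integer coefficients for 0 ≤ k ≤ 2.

Take the total order a < b < c < d < e < f < g < h on the vertex set. Then K (dimension 2) consists of the simplices:

  0-simplices (8): a, b, c, d, e, f, g, h
  1-simplices (14): ab, ac, af, ag, bc, bd, be, cd, cf, ch, de, dg, ef, eh
  2-simplices (4): abc, acf, bcd, bde

Hence C_0 ≅ Z^8, C_1 ≅ Z^14, C_2 ≅ Z^4.

The boundary map ∂_1: C_1 → C_0 is given by ∂[p,q] = [q] − [p]. For instance
  ∂ag = g − a.
The 8×14 boundary matrix has rank 7 and Smith normal form diag(1,1,1,1,1,1,1).

∂_2: C_2 → C_1 maps a triangle to the signed sum of its edges. For instance
  ∂bcd = cd − bd + bc,
  ∂acf = cf − af + ac.
The resulting 14×4 matrix has rank 4, and its Smith normal form has invariant factors (1,1,1,1).

Now H_k = ker ∂_k / im ∂_{k+1}, so:

  H_0: rank C_0 − rank ∂_1 = 8 − 7 = 1, and the invariant factors of ∂_1 are all 1, so H_0 ≅ Z.
  H_1: rank ker ∂_1 − rank ∂_2 = (14 − 7) − 4 = 3, and the invariant factors of ∂_2 are all 1, so H_1 ≅ Z^3.
  H_2: rank ker ∂_2 − rank ∂_3 = (4 − 4) − 0 = 0, and there is no ∂_3, so H_2 ≅ 0.

As a check, the Euler characteristic is 8 − 14 + 4 = -2, which agrees with 1 − 3 + 0 = -2.

H_0 = Z,  H_1 = Z^3,  H_2 = 0.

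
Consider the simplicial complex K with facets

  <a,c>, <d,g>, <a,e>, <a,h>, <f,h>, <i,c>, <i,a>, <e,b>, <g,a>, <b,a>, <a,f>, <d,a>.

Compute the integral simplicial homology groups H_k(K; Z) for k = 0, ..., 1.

Order the vertices as a < b < c < d < e < f < g < h < i. Listing each simplex with vertices in this order, K has dimension 1 with simplices:

  0-simplices (9): a, b, c, d, e, f, g, h, i
  1-simplices (12): ab, ac, ad, ae, af, ag, ah, ai, be, ci, dg, fh

Hence C_0 ≅ Z^9, C_1 ≅ Z^12.

Boundary ∂_1: C_1 → C_0 sends each edge [p,q] (with p < q) to q − p.
This gives a 9×12 integer matrix of rank 8; reducing to Smith normal form yields diagonal entries (1,1,1,1,1,1,1,1).

From H_k ≅ ker(∂_k) / im(∂_{k+1}) we obtain:

  H_0: rank C_0 − rank ∂_1 = 9 − 8 = 1, and the invariant factors of ∂_1 are all 1, so H_0 = Z.
  H_1: rank ker ∂_1 − rank ∂_2 = (12 − 8) − 0 = 4, and there is no ∂_2, so H_1 = Z^4.

As a check, the Euler characteristic is 9 − 12 = -3, which agrees with 1 − 4 = -3.
(K is a triangulation of a wedge of 4 circles.)

H_0 = Z,  H_1 = Z^4.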